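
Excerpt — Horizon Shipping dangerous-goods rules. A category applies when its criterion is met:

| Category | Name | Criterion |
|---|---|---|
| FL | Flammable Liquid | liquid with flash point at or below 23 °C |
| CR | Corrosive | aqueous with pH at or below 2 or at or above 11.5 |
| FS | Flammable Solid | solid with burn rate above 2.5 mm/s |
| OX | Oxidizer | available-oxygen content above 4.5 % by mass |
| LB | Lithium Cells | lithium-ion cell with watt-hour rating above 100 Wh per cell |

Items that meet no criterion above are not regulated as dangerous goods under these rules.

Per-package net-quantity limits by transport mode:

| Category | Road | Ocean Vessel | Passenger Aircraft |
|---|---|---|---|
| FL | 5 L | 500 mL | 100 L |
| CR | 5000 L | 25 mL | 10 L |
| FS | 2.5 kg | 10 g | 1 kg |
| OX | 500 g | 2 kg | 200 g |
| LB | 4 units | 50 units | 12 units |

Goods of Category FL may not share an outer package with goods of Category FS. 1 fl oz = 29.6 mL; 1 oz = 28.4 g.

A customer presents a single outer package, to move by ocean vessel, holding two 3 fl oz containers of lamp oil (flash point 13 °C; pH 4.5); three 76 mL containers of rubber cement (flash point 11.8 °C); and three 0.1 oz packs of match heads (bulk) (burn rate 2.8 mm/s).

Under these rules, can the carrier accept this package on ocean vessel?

No

Lamp oil: flash point 13 °C ≤ 23 °C → Category FL (Flammable Liquid).
Flash point 11.8 °C meets the Category FL criterion (Flammable Liquid), so the rubber cement is Category FL.
With burn rate 2.8 mm/s (> 2.5 mm/s), the match heads (bulk) fall in Category FS.
Category FL net quantity: (two 3 fl oz containers = 177.6 mL) + (three 76 mL containers = 228 mL) = 405.6 mL.
405.6 mL ≤ 500 mL (ocean vessel limit, Category FL) — within limit.
Category FS quantity: three 0.1 oz packs = 8.52 g.
That is within the Category FS ocean vessel limit of 10 g.
Category FL and Category FS may not share an outer package.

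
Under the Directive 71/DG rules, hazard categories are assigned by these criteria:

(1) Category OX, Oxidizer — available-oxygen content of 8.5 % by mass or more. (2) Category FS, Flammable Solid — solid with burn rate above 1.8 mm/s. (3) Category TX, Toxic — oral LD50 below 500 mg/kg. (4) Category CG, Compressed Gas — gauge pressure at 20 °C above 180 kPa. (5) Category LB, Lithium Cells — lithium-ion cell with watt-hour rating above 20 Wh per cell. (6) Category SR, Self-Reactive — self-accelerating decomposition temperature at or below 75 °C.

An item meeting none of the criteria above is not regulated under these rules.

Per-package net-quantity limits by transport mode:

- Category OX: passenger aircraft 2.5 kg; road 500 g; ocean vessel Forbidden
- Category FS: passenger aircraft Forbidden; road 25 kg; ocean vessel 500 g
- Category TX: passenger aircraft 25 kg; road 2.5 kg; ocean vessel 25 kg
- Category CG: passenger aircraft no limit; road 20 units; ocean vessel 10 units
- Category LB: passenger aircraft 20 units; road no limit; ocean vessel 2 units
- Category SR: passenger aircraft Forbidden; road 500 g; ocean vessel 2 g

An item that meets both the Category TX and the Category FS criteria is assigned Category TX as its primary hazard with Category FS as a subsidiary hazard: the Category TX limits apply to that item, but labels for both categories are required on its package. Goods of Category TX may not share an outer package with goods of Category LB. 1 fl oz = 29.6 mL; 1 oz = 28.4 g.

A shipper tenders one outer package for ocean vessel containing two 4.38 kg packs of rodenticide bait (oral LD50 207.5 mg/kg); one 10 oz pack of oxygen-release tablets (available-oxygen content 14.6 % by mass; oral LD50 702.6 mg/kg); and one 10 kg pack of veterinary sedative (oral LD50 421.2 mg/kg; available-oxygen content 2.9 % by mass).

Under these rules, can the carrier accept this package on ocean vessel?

Oral LD50 207.5 mg/kg meets the Category TX criterion (Toxic), so the rodenticide bait is Category TX.
Available-oxygen content 14.6 % by mass meets the Category OX criterion (Oxidizer), so the oxygen-release tablets are Category OX.
Veterinary sedative: oral LD50 421.2 mg/kg < 500 mg/kg → Category TX (Toxic).
Total Category TX: (two 4.38 kg packs = 8.76 kg) + 10 kg = 18.76 kg.
18.76 kg ≤ 25 kg (ocean vessel limit, Category TX) — within limit.
Category OX quantity: one 10 oz pack = 284 g.
Category OX is Forbidden by ocean vessel.
The segregation rule (Category TX with Category LB) does not apply to Category TX with Category OX.

No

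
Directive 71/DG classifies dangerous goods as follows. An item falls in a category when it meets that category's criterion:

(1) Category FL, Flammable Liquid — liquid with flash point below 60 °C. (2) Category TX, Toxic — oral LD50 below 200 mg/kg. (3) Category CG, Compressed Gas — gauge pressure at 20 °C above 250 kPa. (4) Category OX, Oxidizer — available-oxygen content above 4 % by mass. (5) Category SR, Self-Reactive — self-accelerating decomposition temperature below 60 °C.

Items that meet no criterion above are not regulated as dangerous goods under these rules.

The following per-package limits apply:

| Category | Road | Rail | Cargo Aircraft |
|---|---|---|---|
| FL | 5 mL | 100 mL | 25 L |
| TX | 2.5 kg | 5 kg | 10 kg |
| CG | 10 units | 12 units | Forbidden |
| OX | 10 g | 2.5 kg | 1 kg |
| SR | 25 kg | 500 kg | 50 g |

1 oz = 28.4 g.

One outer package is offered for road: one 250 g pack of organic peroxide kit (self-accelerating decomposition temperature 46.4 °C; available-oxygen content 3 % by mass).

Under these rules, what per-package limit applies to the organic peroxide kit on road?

The organic peroxide kit has self-accelerating decomposition temperature 46.4 °C, which is < 60 °C, so it is Category SR (Self-Reactive).
The road limit for Category SR is 25 kg.

25 kg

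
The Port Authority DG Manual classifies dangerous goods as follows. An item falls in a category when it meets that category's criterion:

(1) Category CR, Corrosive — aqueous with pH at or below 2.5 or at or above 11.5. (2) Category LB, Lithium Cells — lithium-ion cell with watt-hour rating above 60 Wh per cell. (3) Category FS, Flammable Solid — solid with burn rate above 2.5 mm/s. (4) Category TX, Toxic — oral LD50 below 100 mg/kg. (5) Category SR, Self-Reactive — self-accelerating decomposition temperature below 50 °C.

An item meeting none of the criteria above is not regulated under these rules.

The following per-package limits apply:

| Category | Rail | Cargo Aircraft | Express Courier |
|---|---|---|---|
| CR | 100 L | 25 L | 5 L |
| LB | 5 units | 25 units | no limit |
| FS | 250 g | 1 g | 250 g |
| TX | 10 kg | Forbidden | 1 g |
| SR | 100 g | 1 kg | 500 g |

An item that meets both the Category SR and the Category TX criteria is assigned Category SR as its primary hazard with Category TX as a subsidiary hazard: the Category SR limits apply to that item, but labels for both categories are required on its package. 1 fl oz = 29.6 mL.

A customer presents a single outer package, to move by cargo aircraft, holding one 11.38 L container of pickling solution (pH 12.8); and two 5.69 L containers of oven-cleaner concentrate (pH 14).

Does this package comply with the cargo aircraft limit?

Yes

pH 12.8 meets the Category CR criterion (Corrosive), so the pickling solution is Category CR.
With pH 14 (≥ 11.5), the oven-cleaner concentrate falls in Category CR.
Total Category CR: 11.38 L + (two 5.69 L containers = 11.38 L) = 22.76 L.
22.76 L ≤ 25 L (cargo aircraft limit, Category CR) — within limit.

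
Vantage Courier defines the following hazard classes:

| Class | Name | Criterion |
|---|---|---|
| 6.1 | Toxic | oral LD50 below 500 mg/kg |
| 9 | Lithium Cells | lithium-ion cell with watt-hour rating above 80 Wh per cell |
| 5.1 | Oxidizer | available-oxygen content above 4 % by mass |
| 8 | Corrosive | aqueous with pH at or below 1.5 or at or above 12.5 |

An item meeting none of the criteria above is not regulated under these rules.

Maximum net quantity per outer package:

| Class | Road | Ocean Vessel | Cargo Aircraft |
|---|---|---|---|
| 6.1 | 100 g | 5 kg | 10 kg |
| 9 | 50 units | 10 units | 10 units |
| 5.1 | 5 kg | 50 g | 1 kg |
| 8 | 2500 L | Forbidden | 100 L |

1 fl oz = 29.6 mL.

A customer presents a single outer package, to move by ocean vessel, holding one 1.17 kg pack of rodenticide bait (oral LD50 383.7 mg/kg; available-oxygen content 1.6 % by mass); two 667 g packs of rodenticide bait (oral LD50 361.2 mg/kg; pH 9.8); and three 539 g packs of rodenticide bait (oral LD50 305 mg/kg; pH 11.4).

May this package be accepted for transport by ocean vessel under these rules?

Yes

Rodenticide bait: oral LD50 383.7 mg/kg < 500 mg/kg → Class 6.1 (Toxic).
Oral LD50 361.2 mg/kg meets the Class 6.1 criterion (Toxic), so the rodenticide bait is Class 6.1.
Rodenticide bait: oral LD50 305 mg/kg < 500 mg/kg → Class 6.1 (Toxic).
Total Class 6.1: 1.17 kg + (two 667 g packs = 1.334 kg) + (three 539 g packs = 1.617 kg) = 4.121 kg.
4.121 kg ≤ 5 kg (ocean vessel limit, Class 6.1) — within limit.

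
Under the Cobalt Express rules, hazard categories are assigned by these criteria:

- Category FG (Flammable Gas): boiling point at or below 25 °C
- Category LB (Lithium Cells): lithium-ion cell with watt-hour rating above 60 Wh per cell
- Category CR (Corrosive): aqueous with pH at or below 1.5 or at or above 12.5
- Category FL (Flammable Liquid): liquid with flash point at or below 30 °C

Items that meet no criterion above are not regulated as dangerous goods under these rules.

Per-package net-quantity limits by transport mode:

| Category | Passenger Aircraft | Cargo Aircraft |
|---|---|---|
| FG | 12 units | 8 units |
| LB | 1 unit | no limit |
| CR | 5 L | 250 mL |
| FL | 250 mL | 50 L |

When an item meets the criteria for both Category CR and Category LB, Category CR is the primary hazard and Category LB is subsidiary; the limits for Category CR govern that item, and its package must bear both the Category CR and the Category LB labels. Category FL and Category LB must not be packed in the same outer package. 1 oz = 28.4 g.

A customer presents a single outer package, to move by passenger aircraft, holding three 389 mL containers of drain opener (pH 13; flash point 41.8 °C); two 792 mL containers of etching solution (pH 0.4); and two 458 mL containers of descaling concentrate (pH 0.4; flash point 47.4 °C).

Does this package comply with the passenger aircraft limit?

Yes

pH 13 meets the Category CR criterion (Corrosive), so the drain opener is Category CR.
The etching solution has pH 0.4, which is ≤ 1.5, so it is Category CR (Corrosive).
pH 0.4 meets the Category CR criterion (Corrosive), so the descaling concentrate is Category CR.
Category CR net quantity: (three 389 mL containers = 1.167 L) + (two 792 mL containers = 1.584 L) + (two 458 mL containers = 916 mL) = 3.667 L.
3.667 L is within the passenger aircraft limit of 5 L for Category CR.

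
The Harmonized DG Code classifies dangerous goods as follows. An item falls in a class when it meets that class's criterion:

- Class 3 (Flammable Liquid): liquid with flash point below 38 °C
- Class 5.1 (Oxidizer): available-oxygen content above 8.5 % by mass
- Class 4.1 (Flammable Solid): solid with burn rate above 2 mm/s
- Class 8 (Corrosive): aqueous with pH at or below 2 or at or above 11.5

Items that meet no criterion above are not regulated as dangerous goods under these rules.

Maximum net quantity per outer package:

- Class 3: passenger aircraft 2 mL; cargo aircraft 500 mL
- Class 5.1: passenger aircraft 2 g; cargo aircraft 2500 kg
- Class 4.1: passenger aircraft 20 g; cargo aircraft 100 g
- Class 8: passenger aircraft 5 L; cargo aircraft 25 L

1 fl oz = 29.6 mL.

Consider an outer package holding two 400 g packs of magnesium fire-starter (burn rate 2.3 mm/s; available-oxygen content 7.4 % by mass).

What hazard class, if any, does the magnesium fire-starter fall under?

Magnesium fire-starter: burn rate 2.3 mm/s > 2 mm/s → Class 4.1 (Flammable Solid).

Class 4.1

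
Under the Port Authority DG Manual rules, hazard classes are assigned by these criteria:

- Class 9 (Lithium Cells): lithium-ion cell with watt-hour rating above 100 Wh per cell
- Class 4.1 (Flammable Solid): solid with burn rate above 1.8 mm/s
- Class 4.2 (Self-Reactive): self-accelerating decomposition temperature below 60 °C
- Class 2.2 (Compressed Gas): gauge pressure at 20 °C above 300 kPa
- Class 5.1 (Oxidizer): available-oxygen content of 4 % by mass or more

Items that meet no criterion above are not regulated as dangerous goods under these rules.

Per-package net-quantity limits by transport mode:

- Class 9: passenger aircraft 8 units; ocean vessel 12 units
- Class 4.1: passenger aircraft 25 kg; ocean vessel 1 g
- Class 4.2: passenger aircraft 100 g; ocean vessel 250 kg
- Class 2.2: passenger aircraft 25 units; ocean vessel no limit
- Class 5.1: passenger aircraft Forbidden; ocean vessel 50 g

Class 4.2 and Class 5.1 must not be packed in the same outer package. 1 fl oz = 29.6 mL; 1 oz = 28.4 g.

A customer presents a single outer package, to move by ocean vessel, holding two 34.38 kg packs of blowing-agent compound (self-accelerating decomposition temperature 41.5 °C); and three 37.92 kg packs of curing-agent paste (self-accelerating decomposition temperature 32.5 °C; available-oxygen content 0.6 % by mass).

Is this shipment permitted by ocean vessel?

Blowing-agent compound: self-accelerating decomposition temperature 41.5 °C < 60 °C → Class 4.2 (Self-Reactive).
The curing-agent paste has self-accelerating decomposition temperature 32.5 °C, which is < 60 °C, so it is Class 4.2 (Self-Reactive).
Total Class 4.2: (two 34.38 kg packs = 68.76 kg) + (three 37.92 kg packs = 113.76 kg) = 182.52 kg.
182.52 kg ≤ 250 kg (ocean vessel limit, Class 4.2) — within limit.

Yes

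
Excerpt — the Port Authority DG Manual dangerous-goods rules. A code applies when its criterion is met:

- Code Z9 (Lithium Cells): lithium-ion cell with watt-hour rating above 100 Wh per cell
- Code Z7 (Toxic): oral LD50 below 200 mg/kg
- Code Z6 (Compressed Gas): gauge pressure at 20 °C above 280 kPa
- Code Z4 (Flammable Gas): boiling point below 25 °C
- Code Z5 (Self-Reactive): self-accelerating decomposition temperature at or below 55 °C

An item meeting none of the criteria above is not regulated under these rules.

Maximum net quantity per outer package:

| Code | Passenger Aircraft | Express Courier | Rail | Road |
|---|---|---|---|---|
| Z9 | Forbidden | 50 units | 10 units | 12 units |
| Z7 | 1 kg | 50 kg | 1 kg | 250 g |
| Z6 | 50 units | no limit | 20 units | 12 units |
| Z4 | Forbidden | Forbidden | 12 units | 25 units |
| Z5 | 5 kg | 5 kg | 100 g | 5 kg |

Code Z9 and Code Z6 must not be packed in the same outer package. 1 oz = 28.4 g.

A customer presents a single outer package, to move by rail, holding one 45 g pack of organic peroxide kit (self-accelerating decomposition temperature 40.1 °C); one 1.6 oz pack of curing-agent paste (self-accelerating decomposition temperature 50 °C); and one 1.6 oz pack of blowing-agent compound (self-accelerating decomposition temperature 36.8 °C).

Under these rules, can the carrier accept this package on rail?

The organic peroxide kit has self-accelerating decomposition temperature 40.1 °C, which is ≤ 55 °C, so it is Code Z5 (Self-Reactive).
The curing-agent paste has self-accelerating decomposition temperature 50 °C, which is ≤ 55 °C, so it is Code Z5 (Self-Reactive).
With self-accelerating decomposition temperature 36.8 °C (≤ 55 °C), the blowing-agent compound falls in Code Z5.
Code Z5 net quantity: 45 g + (one 1.6 oz pack = 45.44 g) + (one 1.6 oz pack = 45.44 g) = 135.88 g.
That exceeds the Code Z5 rail limit of 100 g.

No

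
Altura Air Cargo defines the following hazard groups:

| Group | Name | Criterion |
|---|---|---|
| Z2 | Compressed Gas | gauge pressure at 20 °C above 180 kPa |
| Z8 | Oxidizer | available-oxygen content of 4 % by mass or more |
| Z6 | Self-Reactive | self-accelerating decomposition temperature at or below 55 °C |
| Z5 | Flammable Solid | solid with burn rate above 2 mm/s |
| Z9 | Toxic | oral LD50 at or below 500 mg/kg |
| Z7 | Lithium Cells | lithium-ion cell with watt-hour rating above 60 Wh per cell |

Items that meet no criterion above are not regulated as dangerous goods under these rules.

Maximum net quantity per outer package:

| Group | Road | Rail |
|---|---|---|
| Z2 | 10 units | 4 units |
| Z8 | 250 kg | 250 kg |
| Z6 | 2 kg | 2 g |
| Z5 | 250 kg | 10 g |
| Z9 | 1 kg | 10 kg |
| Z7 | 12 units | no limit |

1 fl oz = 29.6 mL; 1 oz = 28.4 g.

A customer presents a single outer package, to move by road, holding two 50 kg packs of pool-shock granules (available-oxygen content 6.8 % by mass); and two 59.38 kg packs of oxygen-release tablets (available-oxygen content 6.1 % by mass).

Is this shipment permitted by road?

Yes

The pool-shock granules have available-oxygen content 6.8 % by mass, which is ≥ 4 % by mass, so they are Group Z8 (Oxidizer).
Oxygen-release tablets: available-oxygen content 6.1 % by mass ≥ 4 % by mass → Group Z8 (Oxidizer).
Total Group Z8: (two 50 kg packs = 100 kg) + (two 59.38 kg packs = 118.76 kg) = 218.76 kg.
218.76 kg ≤ 250 kg (road limit, Group Z8) — within limit.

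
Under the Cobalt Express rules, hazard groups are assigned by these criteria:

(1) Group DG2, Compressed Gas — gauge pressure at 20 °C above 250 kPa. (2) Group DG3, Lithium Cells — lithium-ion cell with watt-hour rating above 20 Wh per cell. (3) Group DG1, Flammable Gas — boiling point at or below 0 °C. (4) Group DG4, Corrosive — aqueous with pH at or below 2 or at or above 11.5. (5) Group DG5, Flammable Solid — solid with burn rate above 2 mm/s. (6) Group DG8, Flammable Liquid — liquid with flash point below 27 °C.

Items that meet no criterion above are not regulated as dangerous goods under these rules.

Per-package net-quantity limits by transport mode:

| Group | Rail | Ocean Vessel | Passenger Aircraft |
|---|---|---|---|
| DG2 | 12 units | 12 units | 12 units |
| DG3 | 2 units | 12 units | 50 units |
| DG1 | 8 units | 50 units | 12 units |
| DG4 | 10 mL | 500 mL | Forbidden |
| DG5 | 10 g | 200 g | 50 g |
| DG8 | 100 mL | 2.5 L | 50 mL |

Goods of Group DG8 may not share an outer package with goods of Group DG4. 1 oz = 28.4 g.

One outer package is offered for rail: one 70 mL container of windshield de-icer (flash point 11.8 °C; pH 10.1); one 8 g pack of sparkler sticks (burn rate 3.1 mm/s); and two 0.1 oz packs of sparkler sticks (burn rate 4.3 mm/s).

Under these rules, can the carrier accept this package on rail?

With flash point 11.8 °C (< 27 °C), the windshield de-icer falls in Group DG8.
The sparkler sticks have burn rate 3.1 mm/s, which is > 2 mm/s, so they are Group DG5 (Flammable Solid).
With burn rate 4.3 mm/s (> 2 mm/s), the sparkler sticks fall in Group DG5.
Group DG5 net quantity: 8 g + (two 0.1 oz packs = 5.68 g) = 13.68 g.
13.68 g exceeds the rail limit of 10 g for Group DG5.
Group DG8 quantity: 70 mL.
70 mL ≤ 100 mL (rail limit, Group DG8) — within limit.
The segregation rule (Group DG8 with Group DG4) does not apply to Group DG5 with Group DG8.

No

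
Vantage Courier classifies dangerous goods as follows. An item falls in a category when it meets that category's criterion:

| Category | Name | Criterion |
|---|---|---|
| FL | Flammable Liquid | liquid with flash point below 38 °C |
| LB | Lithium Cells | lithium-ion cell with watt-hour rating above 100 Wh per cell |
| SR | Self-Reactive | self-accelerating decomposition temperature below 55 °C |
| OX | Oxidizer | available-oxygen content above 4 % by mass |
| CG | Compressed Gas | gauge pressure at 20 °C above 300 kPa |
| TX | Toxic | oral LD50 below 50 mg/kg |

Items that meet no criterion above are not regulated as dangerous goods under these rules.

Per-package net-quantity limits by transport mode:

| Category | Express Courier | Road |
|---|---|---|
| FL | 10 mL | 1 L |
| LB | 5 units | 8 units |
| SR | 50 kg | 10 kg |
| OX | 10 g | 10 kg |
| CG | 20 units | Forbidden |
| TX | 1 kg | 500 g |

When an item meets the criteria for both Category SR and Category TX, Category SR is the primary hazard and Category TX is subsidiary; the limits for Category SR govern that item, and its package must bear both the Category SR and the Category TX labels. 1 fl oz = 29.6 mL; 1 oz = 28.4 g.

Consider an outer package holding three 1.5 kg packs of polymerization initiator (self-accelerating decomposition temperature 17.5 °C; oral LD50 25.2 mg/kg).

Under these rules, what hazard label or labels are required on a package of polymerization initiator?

The polymerization initiator has self-accelerating decomposition temperature 17.5 °C, which is < 55 °C, so it is Category SR (Self-Reactive).
With oral LD50 25.2 mg/kg (< 50 mg/kg), the polymerization initiator falls in Category TX.
By the precedence rule Category SR is primary and Category TX is subsidiary, and that rule requires both labels on the package.

Category SR and TX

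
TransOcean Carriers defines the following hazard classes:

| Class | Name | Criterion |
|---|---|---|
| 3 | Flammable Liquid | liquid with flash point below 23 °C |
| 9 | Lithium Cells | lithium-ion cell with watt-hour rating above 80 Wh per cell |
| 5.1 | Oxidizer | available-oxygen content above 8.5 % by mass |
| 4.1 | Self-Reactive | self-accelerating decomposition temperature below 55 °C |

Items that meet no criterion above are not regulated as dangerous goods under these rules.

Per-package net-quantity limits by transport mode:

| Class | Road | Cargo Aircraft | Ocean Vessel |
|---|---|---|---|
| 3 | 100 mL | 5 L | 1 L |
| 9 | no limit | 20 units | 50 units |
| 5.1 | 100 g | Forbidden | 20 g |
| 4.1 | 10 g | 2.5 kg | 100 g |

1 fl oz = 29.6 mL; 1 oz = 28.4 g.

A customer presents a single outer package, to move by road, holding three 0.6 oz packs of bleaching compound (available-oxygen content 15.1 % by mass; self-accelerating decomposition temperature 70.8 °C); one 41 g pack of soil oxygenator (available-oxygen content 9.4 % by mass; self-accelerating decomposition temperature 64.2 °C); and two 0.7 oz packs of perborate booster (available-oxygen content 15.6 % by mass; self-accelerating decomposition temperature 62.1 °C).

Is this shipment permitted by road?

No

The bleaching compound has available-oxygen content 15.1 % by mass, which is > 8.5 % by mass, so it is Class 5.1 (Oxidizer).
With available-oxygen content 9.4 % by mass (> 8.5 % by mass), the soil oxygenator falls in Class 5.1.
Available-oxygen content 15.6 % by mass meets the Class 5.1 criterion (Oxidizer), so the perborate booster is Class 5.1.
Class 5.1 net quantity: (three 0.6 oz packs = 51.12 g) + 41 g + (two 0.7 oz packs = 39.76 g) = 131.88 g.
That exceeds the Class 5.1 road limit of 100 g.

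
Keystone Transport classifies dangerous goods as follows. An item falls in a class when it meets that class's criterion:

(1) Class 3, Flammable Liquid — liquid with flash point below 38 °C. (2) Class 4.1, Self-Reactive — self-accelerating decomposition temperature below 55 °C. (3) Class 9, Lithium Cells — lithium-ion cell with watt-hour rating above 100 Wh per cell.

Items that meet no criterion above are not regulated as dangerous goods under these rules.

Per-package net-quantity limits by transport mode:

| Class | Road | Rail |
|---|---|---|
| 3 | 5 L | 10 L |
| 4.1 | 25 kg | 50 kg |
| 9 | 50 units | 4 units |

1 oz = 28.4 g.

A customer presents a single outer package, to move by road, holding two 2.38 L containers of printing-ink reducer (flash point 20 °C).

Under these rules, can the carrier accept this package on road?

Yes

The printing-ink reducer has flash point 20 °C, which is < 38 °C, so it is Class 3 (Flammable Liquid).
Class 3 quantity: two 2.38 L containers = 4.76 L.
4.76 L is within the road limit of 5 L for Class 3.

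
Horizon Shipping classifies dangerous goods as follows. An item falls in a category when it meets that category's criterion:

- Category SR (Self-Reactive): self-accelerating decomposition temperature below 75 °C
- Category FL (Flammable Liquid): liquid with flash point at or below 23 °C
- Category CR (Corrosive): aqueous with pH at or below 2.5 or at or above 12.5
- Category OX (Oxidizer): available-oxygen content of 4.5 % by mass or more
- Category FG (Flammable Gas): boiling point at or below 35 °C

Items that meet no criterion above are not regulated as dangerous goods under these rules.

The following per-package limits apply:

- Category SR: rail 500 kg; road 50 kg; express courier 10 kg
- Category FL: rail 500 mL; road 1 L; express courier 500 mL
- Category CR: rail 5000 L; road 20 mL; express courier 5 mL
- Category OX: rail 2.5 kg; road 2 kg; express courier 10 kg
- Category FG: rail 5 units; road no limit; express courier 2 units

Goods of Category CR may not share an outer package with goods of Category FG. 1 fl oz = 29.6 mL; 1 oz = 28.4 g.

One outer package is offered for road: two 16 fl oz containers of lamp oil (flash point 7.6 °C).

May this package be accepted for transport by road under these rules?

Flash point 7.6 °C meets the Category FL criterion (Flammable Liquid), so the lamp oil is Category FL.
Category FL quantity: two 16 fl oz containers = 947.2 mL.
947.2 mL ≤ 1 L (road limit, Category FL) — within limit.

Yes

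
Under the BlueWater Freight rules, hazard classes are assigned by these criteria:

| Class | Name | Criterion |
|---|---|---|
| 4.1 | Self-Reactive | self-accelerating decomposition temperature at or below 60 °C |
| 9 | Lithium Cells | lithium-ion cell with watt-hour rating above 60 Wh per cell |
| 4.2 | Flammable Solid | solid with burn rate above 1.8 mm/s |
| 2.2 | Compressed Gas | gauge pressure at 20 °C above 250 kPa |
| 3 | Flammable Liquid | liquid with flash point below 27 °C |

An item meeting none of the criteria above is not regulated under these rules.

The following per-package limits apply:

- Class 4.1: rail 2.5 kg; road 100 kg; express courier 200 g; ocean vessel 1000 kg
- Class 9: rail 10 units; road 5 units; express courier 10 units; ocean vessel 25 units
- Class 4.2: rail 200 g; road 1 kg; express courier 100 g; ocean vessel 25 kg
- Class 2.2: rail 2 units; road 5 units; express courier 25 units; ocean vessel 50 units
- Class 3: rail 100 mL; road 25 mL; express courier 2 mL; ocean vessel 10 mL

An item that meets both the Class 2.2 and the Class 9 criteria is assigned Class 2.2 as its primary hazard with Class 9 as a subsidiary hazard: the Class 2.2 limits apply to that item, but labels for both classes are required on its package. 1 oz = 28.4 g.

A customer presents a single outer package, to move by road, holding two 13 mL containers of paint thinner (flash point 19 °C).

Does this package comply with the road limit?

With flash point 19 °C (< 27 °C), the paint thinner falls in Class 3.
Class 3 quantity: two 13 mL containers = 26 mL.
26 mL > 25 mL (road limit, Class 3) — over the limit.

No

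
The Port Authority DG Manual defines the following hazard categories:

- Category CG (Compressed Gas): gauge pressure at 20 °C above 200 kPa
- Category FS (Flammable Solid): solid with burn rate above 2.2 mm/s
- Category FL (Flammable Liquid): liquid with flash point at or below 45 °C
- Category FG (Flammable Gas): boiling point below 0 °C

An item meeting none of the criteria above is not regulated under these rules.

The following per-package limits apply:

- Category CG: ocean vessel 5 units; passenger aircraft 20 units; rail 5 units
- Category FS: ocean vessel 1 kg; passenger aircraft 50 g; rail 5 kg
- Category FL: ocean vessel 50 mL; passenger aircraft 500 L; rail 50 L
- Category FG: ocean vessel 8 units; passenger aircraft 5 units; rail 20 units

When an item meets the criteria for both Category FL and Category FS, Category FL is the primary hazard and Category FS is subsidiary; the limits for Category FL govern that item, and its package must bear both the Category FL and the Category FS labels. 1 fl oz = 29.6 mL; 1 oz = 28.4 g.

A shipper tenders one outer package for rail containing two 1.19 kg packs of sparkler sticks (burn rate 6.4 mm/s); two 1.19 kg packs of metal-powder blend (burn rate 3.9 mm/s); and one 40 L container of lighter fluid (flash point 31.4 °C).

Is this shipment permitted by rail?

Yes

Sparkler sticks: burn rate 6.4 mm/s > 2.2 mm/s → Category FS (Flammable Solid).
Burn rate 3.9 mm/s meets the Category FS criterion (Flammable Solid), so the metal-powder blend is Category FS.
Lighter fluid: flash point 31.4 °C ≤ 45 °C → Category FL (Flammable Liquid).
Total Category FS: (two 1.19 kg packs = 2.38 kg) + (two 1.19 kg packs = 2.38 kg) = 4.76 kg.
4.76 kg ≤ 5 kg (rail limit, Category FS) — within limit.
Category FL quantity: 40 L.
40 L ≤ 50 L (rail limit, Category FL) — within limit.
Every hazard category is within its rail limit and no segregation rule is violated.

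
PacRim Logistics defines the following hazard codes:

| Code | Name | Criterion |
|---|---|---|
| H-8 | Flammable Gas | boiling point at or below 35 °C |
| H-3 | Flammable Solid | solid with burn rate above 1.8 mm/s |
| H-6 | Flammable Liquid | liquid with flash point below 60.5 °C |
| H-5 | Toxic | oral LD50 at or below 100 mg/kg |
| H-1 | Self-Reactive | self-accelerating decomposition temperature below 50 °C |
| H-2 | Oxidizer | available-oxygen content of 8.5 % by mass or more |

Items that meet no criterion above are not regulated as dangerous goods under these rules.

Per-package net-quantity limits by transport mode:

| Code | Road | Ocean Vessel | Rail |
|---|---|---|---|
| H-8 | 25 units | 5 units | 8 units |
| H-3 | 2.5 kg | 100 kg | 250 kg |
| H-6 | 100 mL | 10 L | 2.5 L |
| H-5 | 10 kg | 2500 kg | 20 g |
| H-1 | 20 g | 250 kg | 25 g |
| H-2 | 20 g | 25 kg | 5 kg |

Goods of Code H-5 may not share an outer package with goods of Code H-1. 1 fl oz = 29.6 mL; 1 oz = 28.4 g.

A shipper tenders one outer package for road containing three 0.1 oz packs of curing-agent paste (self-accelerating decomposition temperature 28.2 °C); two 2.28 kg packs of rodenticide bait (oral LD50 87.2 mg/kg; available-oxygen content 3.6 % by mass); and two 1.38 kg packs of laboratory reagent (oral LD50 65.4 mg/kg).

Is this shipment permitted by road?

No

Curing-agent paste: self-accelerating decomposition temperature 28.2 °C < 50 °C → Code H-1 (Self-Reactive).
With oral LD50 87.2 mg/kg (≤ 100 mg/kg), the rodenticide bait falls in Code H-5.
Laboratory reagent: oral LD50 65.4 mg/kg ≤ 100 mg/kg → Code H-5 (Toxic).
Total Code H-5: (two 2.28 kg packs = 4.56 kg) + (two 1.38 kg packs = 2.76 kg) = 7.32 kg.
7.32 kg ≤ 10 kg (road limit, Code H-5) — within limit.
Code H-1 quantity: three 0.1 oz packs = 8.52 g.
8.52 g ≤ 20 g (road limit, Code H-1) — within limit.
Code H-5 and Code H-1 may not share an outer package.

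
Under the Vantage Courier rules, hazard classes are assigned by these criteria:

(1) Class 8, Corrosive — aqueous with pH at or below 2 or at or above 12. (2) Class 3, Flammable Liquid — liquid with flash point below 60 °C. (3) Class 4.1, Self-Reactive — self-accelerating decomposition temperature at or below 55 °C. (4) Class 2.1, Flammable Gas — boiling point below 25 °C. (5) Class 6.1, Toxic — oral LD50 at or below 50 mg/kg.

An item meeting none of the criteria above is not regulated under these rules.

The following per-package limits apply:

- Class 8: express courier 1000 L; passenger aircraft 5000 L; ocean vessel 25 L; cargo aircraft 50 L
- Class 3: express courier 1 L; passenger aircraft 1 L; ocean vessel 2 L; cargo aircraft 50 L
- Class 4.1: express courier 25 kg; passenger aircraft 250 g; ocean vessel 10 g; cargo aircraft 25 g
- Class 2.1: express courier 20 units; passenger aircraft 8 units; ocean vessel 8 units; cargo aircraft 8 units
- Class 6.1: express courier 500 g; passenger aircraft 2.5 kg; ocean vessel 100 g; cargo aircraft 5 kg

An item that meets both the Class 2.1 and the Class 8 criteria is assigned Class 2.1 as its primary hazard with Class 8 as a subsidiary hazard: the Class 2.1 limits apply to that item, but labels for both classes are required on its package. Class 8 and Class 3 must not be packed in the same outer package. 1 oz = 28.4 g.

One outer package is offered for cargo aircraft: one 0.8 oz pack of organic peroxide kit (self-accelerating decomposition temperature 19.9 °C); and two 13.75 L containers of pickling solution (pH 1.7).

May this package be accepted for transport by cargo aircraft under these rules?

Self-accelerating decomposition temperature 19.9 °C meets the Class 4.1 criterion (Self-Reactive), so the organic peroxide kit is Class 4.1.
pH 1.7 meets the Class 8 criterion (Corrosive), so the pickling solution is Class 8.
Class 8 quantity: two 13.75 L containers = 27.5 L.
27.5 L ≤ 50 L (cargo aircraft limit, Class 8) — within limit.
Class 4.1 quantity: one 0.8 oz pack = 22.72 g.
22.72 g is within the cargo aircraft limit of 25 g for Class 4.1.
The segregation rule (Class 8 with Class 3) does not apply to Class 8 with Class 4.1.
Every hazard class is within its cargo aircraft limit and no segregation rule is violated.

Yes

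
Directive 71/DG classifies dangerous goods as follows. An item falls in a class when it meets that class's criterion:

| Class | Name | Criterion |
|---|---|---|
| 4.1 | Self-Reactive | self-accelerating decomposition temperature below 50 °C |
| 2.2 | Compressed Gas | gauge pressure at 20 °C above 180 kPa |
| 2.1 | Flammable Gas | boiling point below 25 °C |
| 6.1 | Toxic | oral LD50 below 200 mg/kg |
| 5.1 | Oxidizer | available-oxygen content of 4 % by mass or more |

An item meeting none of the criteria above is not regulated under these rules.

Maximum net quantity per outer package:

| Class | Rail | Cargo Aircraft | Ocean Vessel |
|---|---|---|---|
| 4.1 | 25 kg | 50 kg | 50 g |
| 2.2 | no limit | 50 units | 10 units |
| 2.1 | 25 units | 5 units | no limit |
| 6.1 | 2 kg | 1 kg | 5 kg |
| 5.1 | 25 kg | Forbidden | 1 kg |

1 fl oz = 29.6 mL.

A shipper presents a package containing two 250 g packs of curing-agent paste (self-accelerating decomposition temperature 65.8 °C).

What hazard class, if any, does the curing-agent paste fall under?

Not regulated

self-accelerating decomposition temperature 65.8 °C is not below 50 °C, so Class 4.1 does not apply.
No criterion is met, so the item is not regulated.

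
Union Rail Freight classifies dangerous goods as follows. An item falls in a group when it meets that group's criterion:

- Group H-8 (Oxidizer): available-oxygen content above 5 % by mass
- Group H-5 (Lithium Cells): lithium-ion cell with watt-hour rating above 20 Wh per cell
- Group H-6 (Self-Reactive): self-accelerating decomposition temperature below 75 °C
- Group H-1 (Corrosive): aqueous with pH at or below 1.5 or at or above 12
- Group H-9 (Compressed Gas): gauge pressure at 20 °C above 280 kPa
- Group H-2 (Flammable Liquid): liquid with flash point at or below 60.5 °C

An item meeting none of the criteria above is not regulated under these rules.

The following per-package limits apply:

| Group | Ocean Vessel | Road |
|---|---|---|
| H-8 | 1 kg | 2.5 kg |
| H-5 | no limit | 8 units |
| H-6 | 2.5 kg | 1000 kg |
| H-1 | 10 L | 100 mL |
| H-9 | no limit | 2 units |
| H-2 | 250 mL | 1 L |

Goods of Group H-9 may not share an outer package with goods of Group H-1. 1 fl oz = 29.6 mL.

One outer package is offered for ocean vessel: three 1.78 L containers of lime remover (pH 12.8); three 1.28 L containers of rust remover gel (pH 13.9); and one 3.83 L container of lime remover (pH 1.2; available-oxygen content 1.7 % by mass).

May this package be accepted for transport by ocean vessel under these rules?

With pH 12.8 (≥ 12), the lime remover falls in Group H-1.
pH 13.9 meets the Group H-1 criterion (Corrosive), so the rust remover gel is Group H-1.
Lime remover: pH 1.2 ≤ 1.5 → Group H-1 (Corrosive).
Group H-1 net quantity: (three 1.78 L containers = 5.34 L) + (three 1.28 L containers = 3.84 L) + 3.83 L = 13.01 L.
13.01 L > 10 L (ocean vessel limit, Group H-1) — over the limit.

No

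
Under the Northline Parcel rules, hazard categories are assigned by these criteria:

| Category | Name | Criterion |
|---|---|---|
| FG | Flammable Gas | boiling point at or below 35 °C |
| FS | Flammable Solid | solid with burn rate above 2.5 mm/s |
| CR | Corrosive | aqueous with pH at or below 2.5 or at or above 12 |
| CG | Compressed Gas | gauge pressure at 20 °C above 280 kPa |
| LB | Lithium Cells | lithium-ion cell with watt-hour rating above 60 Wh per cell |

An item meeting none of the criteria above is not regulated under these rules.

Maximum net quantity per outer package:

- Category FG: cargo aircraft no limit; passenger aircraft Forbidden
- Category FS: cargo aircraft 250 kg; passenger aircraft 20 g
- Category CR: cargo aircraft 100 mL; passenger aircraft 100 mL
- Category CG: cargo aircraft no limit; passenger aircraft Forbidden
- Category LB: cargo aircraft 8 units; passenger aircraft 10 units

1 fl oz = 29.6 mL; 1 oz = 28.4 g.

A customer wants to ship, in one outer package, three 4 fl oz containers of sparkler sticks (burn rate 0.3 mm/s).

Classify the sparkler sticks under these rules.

burn rate 0.3 mm/s is not above 2.5 mm/s, so Category FS does not apply.
No criterion is met, so the item is not regulated.

Not regulated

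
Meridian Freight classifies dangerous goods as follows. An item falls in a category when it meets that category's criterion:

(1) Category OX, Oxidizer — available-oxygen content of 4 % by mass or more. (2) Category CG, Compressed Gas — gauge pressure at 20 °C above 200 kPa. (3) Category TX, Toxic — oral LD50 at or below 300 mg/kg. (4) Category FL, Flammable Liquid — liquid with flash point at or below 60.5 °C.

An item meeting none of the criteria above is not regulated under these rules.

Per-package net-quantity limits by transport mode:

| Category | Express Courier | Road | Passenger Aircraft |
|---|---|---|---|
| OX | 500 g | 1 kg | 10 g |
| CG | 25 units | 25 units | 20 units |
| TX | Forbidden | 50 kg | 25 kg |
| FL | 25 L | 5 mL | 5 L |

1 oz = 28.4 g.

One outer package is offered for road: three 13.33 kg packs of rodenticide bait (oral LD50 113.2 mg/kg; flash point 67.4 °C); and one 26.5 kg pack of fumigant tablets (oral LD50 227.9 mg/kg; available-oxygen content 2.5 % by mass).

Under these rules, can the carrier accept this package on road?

Rodenticide bait: oral LD50 113.2 mg/kg ≤ 300 mg/kg → Category TX (Toxic).
Oral LD50 227.9 mg/kg meets the Category TX criterion (Toxic), so the fumigant tablets are Category TX.
Total Category TX: (three 13.33 kg packs = 39.99 kg) + 26.5 kg = 66.49 kg.
That exceeds the Category TX road limit of 50 kg.

No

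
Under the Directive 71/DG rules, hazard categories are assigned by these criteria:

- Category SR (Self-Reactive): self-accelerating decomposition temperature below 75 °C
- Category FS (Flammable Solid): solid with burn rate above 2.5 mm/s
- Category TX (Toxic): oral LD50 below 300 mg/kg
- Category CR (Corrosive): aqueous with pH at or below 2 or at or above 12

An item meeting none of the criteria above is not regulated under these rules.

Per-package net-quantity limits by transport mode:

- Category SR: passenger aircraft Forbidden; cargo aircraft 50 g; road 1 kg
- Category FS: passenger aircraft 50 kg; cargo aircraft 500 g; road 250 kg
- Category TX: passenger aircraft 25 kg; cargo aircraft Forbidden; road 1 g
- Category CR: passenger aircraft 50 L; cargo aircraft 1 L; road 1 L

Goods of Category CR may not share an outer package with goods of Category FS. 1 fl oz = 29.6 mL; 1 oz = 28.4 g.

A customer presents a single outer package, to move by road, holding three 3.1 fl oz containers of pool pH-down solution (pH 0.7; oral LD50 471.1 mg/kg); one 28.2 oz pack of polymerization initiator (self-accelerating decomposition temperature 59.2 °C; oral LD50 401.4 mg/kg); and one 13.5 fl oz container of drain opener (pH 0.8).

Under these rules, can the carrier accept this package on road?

Yes

With pH 0.7 (≤ 2), the pool pH-down solution falls in Category CR.
Polymerization initiator: self-accelerating decomposition temperature 59.2 °C < 75 °C → Category SR (Self-Reactive).
The drain opener has pH 0.8, which is ≤ 2, so it is Category CR (Corrosive).
Total Category CR: (three 3.1 fl oz containers = 275.28 mL) + (one 13.5 fl oz container = 399.6 mL) = 674.88 mL.
674.88 mL is within the road limit of 1 L for Category CR.
Category SR quantity: one 28.2 oz pack = 800.88 g.
800.88 g ≤ 1 kg (road limit, Category SR) — within limit.
The segregation rule (Category CR with Category FS) does not apply to Category CR with Category SR.
Every hazard category is within its road limit and no segregation rule is violated.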